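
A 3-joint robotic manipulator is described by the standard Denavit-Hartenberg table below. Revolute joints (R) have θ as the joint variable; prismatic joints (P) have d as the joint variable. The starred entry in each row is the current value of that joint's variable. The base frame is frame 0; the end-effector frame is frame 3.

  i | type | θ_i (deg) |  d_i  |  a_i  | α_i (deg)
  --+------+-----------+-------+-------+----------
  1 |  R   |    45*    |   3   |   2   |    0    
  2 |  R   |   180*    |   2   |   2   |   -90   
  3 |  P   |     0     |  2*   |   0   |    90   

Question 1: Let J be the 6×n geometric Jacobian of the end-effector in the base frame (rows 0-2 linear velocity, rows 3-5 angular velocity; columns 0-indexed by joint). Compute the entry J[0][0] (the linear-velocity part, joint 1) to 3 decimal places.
1.414

axis z_0 = ẑ; lever o_n−o_0 = (1.4142,-1.4142,5.0000)
cross product → J_v[:, 0] = (1.4142,1.4142,-0.0000)
J_ω[:, 0] = z_0
entry J[0][0] = 1.4142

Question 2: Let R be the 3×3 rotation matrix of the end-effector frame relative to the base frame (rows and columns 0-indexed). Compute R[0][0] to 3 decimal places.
End-effector x-axis (col 0 of R) = (-0.7071,-0.7071,0.0000)
R[0][0] = -0.7071

-0.707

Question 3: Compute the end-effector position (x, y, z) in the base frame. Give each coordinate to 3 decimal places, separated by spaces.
1.414 -1.414 5.000

after link 1: o_1 = (1.4142, 1.4142, 3.0000)
after link 2: o_2 = (-0.0000, 0.0000, 5.0000)
after link 3: o_3 = (1.4142, -1.4142, 5.0000)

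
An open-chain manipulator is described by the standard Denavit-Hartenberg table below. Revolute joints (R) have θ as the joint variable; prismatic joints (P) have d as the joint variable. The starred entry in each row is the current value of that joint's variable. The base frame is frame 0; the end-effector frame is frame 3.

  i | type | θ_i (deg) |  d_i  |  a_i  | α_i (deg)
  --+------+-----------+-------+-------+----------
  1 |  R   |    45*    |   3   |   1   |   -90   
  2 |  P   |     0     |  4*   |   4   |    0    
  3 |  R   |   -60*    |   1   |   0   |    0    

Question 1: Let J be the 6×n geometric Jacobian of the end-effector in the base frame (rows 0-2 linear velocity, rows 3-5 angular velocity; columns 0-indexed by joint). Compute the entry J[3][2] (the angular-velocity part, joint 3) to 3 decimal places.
axis z_2 = (-0.7071,0.7071,0.0000); lever o_n−o_2 = (-0.7071,0.7071,0.0000)
cross product → J_v[:, 2] = (-0.0000,-0.0000,-0.0000)
J_ω[:, 2] = z_2
entry J[3][2] = -0.7071

-0.707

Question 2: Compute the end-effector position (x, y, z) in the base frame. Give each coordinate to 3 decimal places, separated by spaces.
0.000 7.071 3.000

after link 1: o_1 = (0.7071, 0.7071, 3.0000)
after link 2: o_2 = (0.7071, 6.3640, 3.0000)
after link 3: o_3 = (0.0000, 7.0711, 3.0000)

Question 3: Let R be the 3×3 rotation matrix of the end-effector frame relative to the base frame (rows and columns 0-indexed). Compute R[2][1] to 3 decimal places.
End-effector y-axis (col 1 of R) = (0.6124,0.6124,-0.5000)
R[2][1] = -0.5000

-0.500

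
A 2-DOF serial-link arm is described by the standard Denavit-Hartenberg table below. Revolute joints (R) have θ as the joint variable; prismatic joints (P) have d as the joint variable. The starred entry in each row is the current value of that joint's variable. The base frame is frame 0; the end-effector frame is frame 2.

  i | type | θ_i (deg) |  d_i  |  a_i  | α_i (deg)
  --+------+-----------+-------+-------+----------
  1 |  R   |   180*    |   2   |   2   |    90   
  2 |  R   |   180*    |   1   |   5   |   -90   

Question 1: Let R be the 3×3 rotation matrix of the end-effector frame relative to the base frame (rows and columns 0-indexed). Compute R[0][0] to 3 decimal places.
1.000

End-effector x-axis (col 0 of R) = (1.0000,-0.0000,0.0000)
R[0][0] = 1.0000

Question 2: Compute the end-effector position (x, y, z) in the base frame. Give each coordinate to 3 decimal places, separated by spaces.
3.000 1.000 2.000

after link 1: o_1 = (-2.0000, 0.0000, 2.0000)
after link 2: o_2 = (3.0000, 1.0000, 2.0000)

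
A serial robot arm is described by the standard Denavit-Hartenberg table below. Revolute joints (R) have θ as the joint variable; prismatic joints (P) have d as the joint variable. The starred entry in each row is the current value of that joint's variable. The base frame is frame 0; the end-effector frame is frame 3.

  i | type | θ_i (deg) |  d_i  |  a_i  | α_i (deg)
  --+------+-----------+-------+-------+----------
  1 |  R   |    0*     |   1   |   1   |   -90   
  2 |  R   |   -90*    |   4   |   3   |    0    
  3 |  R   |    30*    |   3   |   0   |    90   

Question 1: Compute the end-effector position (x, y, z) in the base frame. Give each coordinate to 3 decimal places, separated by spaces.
after link 1: o_1 = (1.0000, 0.0000, 1.0000)
after link 2: o_2 = (1.0000, 4.0000, 4.0000)
after link 3: o_3 = (1.0000, 7.0000, 4.0000)

1.000 7.000 4.000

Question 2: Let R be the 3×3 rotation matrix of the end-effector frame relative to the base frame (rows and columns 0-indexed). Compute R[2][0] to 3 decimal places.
0.866

End-effector x-axis (col 0 of R) = (0.5000,-0.0000,0.8660)
R[2][0] = 0.8660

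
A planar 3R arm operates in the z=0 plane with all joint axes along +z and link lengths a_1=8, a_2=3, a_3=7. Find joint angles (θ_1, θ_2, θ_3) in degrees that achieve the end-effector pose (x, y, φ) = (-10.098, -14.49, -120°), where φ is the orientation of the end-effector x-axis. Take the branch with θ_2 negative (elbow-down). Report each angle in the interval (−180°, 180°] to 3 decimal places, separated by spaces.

-119.996 -30.018 30.014

wrist centre = target − a_3·(cos φ, sin φ) = (-6.5980, -8.4278)
cos θ_2 = (114.5618−8²−3²)/(2·8·3) = 0.8659; θ_2 = -30.0177° (elbow-down)
β = atan2(-8.4278,-6.5980) = -128.0568°; ψ = atan2(-1.5008,10.5976) = -8.0605°
θ_1 = β − ψ = -119.9963°
θ_3 = φ − θ_1 − θ_2 = 30.0141° (wrapped to (-180°,180°])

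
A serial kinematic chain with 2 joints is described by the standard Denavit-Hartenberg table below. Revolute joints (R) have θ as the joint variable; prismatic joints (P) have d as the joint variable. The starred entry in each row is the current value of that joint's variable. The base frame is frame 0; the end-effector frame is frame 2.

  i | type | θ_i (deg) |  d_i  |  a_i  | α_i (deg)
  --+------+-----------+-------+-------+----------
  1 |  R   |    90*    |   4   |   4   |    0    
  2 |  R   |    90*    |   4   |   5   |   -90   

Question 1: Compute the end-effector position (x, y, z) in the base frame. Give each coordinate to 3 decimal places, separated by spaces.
-5.000 4.000 8.000

after link 1: o_1 = (0.0000, 4.0000, 4.0000)
after link 2: o_2 = (-5.0000, 4.0000, 8.0000)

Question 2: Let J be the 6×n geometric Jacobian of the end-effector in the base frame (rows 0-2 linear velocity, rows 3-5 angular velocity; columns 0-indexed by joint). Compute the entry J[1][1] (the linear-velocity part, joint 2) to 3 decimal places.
-5.000

axis z_1 = (0.0000,0.0000,1.0000); lever o_n−o_1 = (-5.0000,0.0000,4.0000)
cross product → J_v[:, 1] = (-0.0000,-5.0000,0.0000)
J_ω[:, 1] = z_1
entry J[1][1] = -5.0000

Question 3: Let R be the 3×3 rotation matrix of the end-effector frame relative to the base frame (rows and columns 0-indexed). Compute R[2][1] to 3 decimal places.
-1.000

End-effector y-axis (col 1 of R) = (-0.0000,-0.0000,-1.0000)
R[2][1] = -1.0000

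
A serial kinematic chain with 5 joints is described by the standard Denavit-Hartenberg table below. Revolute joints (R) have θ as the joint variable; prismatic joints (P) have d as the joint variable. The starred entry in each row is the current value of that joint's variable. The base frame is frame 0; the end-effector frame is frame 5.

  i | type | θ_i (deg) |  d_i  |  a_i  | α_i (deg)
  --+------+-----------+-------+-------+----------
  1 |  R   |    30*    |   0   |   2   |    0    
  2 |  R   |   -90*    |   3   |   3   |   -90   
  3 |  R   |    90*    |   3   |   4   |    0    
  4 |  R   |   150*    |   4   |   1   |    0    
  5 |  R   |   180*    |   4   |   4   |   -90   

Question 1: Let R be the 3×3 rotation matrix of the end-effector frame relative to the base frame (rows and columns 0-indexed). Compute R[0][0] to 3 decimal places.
0.250

End-effector x-axis (col 0 of R) = (0.2500,-0.4330,-0.8660)
R[0][0] = 0.2500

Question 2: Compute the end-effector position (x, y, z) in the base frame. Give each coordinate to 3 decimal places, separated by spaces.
after link 1: o_1 = (1.7321, 1.0000, 0.0000)
after link 2: o_2 = (3.2321, -1.5981, 3.0000)
after link 3: o_3 = (5.8301, -0.0981, -1.0000)
after link 4: o_4 = (9.0442, 2.3349, -0.1340)
after link 5: o_5 = (13.5083, 2.6029, -3.5981)

13.508 2.603 -3.598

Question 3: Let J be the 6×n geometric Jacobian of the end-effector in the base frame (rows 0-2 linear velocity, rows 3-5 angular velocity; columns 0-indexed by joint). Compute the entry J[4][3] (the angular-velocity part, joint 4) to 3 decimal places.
0.500

axis z_3 = (0.8660,0.5000,0.0000); lever o_n−o_3 = (7.6782,2.7010,-2.5981)
cross product → J_v[:, 3] = (-1.2990,2.2500,-1.5000)
J_ω[:, 3] = z_3
entry J[4][3] = 0.5000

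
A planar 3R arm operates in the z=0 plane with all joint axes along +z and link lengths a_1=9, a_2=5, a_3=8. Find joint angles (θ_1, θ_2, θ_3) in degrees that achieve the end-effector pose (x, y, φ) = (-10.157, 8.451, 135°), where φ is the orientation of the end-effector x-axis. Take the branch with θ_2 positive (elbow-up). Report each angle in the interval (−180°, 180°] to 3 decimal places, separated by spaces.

120.001 149.999 -135.000

wrist centre = target − a_3·(cos φ, sin φ) = (-4.5001, 2.7941)
cos θ_2 = (28.0586−9²−5²)/(2·9·5) = -0.8660; θ_2 = 149.9989° (elbow-up)
β = atan2(2.7941,-4.5001) = 148.1638°; ψ = atan2(2.5001,4.6699) = 28.1628°
θ_1 = β − ψ = 120.0011°
θ_3 = φ − θ_1 − θ_2 = -135.0000° (wrapped to (-180°,180°])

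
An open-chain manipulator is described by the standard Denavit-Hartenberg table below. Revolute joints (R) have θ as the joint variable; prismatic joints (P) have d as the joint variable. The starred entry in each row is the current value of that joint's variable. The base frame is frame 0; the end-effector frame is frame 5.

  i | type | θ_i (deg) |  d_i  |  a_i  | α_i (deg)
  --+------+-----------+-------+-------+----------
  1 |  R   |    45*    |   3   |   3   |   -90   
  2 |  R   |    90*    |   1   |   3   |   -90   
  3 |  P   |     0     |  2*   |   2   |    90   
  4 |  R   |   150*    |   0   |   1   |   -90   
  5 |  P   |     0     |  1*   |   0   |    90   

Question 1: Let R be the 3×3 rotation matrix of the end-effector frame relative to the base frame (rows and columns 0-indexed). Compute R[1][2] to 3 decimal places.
End-effector z-axis (col 2 of R) = (-0.7071,0.7071,0.0000)
R[1][2] = 0.7071

0.707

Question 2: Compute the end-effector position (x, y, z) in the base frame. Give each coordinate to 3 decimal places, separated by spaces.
0.259 1.673 -0.634

after link 1: o_1 = (2.1213, 2.1213, 3.0000)
after link 2: o_2 = (1.4142, 2.8284, 0.0000)
after link 3: o_3 = (0.0000, 1.4142, -2.0000)
after link 4: o_4 = (-0.3536, 1.0607, -1.1340)
after link 5: o_5 = (0.2588, 1.6730, -0.6340)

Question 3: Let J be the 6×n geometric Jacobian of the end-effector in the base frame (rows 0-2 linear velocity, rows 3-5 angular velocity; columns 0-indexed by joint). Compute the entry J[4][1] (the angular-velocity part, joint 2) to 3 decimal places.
axis z_1 = (-0.7071,0.7071,0.0000); lever o_n−o_1 = (-1.8625,-0.4483,-3.6340)
cross product → J_v[:, 1] = (-2.5696,-2.5696,1.6340)
J_ω[:, 1] = z_1
entry J[4][1] = 0.7071

0.707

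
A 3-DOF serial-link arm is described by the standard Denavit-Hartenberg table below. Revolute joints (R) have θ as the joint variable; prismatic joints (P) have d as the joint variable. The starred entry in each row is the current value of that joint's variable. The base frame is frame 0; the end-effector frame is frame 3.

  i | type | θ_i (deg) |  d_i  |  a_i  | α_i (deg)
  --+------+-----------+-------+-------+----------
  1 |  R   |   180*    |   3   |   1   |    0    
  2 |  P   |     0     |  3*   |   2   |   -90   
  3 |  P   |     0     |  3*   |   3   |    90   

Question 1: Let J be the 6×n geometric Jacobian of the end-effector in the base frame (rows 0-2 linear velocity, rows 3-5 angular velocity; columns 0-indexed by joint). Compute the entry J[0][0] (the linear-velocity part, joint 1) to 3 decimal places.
3.000

axis z_0 = ẑ; lever o_n−o_0 = (-6.0000,-3.0000,6.0000)
cross product → J_v[:, 0] = (3.0000,-6.0000,0.0000)
J_ω[:, 0] = z_0
entry J[0][0] = 3.0000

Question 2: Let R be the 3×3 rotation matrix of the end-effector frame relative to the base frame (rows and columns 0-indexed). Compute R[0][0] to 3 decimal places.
End-effector x-axis (col 0 of R) = (-1.0000,0.0000,0.0000)
R[0][0] = -1.0000

-1.000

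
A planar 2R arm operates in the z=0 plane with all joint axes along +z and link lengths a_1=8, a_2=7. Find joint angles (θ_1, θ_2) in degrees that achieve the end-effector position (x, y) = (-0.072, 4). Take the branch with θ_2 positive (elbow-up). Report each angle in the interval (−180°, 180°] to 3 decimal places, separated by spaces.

cos θ_2 = (16.0052−8²−7²)/(2·8·7) = -0.8660; θ_2 = 150.0000° (elbow-up)
β = atan2(4.0000,-0.0720) = 91.0312°; ψ = atan2(3.5000,1.9378) = 61.0283°
θ_1 = β − ψ = 30.0029°

30.003 150.000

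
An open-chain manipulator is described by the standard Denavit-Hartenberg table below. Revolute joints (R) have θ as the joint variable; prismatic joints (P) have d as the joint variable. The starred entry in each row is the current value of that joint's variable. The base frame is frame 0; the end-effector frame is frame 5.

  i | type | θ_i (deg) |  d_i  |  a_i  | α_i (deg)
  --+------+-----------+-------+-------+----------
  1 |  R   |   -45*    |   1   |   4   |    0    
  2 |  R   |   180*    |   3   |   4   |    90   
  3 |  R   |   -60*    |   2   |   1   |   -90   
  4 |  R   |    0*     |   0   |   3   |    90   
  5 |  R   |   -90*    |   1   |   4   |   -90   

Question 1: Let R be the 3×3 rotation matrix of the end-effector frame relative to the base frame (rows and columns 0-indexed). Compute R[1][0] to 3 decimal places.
-0.612

End-effector x-axis (col 0 of R) = (0.6124,-0.6124,-0.5000)
R[1][0] = -0.6124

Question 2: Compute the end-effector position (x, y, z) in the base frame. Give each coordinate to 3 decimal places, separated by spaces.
3.157 1.086 -1.464

after link 1: o_1 = (2.8284, -2.8284, 1.0000)
after link 2: o_2 = (0.0000, 0.0000, 4.0000)
after link 3: o_3 = (1.0607, 1.7678, 3.1340)
after link 4: o_4 = (0.0000, 2.8284, 0.5359)
after link 5: o_5 = (3.1566, 1.0860, -1.4641)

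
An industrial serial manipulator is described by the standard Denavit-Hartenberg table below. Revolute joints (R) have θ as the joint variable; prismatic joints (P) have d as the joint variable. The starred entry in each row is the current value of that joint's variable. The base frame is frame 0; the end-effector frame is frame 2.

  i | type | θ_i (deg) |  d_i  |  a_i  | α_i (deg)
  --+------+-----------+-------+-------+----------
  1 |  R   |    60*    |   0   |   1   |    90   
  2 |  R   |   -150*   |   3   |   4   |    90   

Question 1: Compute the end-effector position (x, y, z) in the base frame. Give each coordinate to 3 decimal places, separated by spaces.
after link 1: o_1 = (0.5000, 0.8660, 0.0000)
after link 2: o_2 = (1.3660, -3.6340, -2.0000)

1.366 -3.634 -2.000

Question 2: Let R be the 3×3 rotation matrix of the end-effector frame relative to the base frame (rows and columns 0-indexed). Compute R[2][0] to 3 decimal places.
End-effector x-axis (col 0 of R) = (-0.4330,-0.7500,-0.5000)
R[2][0] = -0.5000

-0.500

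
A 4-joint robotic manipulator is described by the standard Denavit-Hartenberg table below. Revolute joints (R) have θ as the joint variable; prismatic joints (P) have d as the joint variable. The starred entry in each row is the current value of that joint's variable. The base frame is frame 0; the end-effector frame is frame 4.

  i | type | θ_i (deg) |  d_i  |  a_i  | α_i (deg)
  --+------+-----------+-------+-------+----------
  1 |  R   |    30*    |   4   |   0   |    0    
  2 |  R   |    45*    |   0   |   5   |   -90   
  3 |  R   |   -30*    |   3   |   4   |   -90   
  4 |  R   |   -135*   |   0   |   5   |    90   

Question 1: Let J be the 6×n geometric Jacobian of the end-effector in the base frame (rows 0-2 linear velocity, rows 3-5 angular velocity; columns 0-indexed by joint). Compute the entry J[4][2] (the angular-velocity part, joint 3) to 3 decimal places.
axis z_2 = (-0.9659,0.2588,0.0000); lever o_n−o_2 = (-6.2087,2.0801,0.2322)
cross product → J_v[:, 2] = (0.0601,0.2243,-0.4022)
J_ω[:, 2] = z_2
entry J[4][2] = 0.2588

0.259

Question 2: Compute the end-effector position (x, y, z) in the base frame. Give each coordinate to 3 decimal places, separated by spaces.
-4.915 6.910 4.232

after link 1: o_1 = (0.0000, 0.0000, 4.0000)
after link 2: o_2 = (1.2941, 4.8296, 4.0000)
after link 3: o_3 = (-0.7071, 8.9522, 6.0000)
after link 4: o_4 = (-4.9146, 6.9097, 4.2322)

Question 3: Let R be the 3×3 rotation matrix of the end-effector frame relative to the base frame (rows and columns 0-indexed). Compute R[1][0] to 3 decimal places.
-0.408

End-effector x-axis (col 0 of R) = (-0.8415,-0.4085,-0.3536)
R[1][0] = -0.4085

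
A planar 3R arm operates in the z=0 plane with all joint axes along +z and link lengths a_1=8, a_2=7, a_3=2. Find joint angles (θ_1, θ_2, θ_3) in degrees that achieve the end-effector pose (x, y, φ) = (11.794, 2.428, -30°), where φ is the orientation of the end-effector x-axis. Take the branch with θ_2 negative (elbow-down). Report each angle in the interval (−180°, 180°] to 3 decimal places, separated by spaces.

wrist centre = target − a_3·(cos φ, sin φ) = (10.0619, 3.4280)
cos θ_2 = (112.9940−8²−7²)/(2·8·7) = -0.0001; θ_2 = -90.0031° (elbow-down)
β = atan2(3.4280,10.0619) = 18.8134°; ψ = atan2(-7.0000,7.9996) = -41.1873°
θ_1 = β − ψ = 60.0007°
θ_3 = φ − θ_1 − θ_2 = 0.0024° (wrapped to (-180°,180°])

60.001 -90.003 0.002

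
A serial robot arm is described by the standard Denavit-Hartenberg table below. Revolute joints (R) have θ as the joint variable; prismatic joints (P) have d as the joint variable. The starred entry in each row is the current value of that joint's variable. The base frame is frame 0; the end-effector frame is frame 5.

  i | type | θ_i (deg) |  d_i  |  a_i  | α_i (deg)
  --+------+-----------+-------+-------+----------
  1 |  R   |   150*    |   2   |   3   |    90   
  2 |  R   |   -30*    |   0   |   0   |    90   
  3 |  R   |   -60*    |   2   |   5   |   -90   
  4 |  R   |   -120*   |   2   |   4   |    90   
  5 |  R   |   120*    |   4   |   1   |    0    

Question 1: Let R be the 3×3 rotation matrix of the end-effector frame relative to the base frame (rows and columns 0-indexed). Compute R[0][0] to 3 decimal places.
End-effector x-axis (col 0 of R) = (-0.7355,0.6746,-0.0625)
R[0][0] = -0.7355

-0.735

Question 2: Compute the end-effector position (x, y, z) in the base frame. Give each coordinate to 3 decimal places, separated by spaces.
-2.258 3.172 -1.813

after link 1: o_1 = (-2.5981, 1.5000, 2.0000)
after link 2: o_2 = (-2.5981, 1.5000, 2.0000)
after link 3: o_3 = (-5.7721, -1.6675, -0.9821)
after link 4: o_4 = (-3.4551, 0.1495, -4.3481)
after link 5: o_5 = (-2.2576, 3.1722, -1.8125)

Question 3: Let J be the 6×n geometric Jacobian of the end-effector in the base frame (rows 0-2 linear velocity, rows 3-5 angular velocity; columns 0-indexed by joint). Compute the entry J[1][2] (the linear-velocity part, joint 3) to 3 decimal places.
1.356

axis z_2 = (0.4330,-0.2500,-0.8660); lever o_n−o_2 = (0.3405,1.6722,-3.8125)
cross product → J_v[:, 2] = (2.4013,1.3560,0.8092)
J_ω[:, 2] = z_2
entry J[1][2] = 1.3560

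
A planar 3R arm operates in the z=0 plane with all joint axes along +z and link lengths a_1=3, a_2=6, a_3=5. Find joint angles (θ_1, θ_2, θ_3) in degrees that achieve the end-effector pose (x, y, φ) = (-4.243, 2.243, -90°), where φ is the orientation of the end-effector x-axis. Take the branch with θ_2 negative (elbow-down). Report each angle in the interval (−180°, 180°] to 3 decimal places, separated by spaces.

wrist centre = target − a_3·(cos φ, sin φ) = (-4.2430, 7.2430)
cos θ_2 = (70.4641−3²−6²)/(2·3·6) = 0.7073; θ_2 = -44.9814° (elbow-down)
β = atan2(7.2430,-4.2430) = 120.3621°; ψ = atan2(-4.2413,7.2440) = -30.3483°
θ_1 = β − ψ = 150.7104°
θ_3 = φ − θ_1 − θ_2 = 164.2710° (wrapped to (-180°,180°])

150.710 -44.981 164.271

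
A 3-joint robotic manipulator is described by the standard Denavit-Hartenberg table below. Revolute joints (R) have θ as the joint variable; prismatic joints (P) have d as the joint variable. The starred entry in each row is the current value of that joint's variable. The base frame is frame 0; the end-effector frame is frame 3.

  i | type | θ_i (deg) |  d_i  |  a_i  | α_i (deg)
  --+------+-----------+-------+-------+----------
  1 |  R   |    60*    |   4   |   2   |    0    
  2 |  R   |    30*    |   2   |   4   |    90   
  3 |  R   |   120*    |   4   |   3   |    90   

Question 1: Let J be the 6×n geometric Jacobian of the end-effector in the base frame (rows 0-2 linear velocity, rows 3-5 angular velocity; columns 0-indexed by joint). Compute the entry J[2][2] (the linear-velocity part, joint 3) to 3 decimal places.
-1.500

axis z_2 = (1.0000,-0.0000,0.0000); lever o_n−o_2 = (4.0000,-1.5000,2.5981)
cross product → J_v[:, 2] = (-0.0000,-2.5981,-1.5000)
J_ω[:, 2] = z_2
entry J[2][2] = -1.5000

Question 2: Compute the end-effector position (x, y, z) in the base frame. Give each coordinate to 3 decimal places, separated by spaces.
5.000 4.232 8.598

after link 1: o_1 = (1.0000, 1.7321, 4.0000)
after link 2: o_2 = (1.0000, 5.7321, 6.0000)
after link 3: o_3 = (5.0000, 4.2321, 8.5981)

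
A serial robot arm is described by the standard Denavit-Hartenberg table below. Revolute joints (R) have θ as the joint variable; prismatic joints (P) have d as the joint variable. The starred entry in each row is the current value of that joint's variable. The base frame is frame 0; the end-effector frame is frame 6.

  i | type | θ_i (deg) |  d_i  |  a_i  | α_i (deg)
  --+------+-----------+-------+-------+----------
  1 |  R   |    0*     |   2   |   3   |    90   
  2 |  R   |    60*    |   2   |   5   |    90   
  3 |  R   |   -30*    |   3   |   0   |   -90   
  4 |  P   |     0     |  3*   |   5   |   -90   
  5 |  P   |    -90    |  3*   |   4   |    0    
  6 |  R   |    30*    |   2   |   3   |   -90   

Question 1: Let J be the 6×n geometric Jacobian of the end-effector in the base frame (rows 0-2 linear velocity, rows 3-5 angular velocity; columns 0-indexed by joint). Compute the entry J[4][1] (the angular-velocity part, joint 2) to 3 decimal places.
-1.000

axis z_1 = (0.0000,-1.0000,0.0000); lever o_n−o_1 = (5.9821,-7.0622,14.3612)
cross product → J_v[:, 1] = (-14.3612,0.0000,5.9821)
J_ω[:, 1] = z_1
entry J[4][1] = -1.0000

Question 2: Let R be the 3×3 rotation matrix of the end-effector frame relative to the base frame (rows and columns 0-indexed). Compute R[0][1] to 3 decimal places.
0.866

End-effector y-axis (col 1 of R) = (0.8660,0.0000,-0.5000)
R[0][1] = 0.8660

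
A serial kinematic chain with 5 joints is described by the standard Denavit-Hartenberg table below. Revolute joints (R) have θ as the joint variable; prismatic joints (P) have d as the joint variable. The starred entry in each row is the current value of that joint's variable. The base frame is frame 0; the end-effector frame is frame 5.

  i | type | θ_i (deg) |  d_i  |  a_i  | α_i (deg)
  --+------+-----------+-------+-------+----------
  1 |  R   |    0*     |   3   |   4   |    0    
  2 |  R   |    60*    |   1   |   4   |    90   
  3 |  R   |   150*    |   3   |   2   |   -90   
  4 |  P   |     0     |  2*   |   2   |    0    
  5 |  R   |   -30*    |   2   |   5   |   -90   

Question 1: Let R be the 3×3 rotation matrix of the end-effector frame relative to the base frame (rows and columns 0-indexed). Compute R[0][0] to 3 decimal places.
End-effector x-axis (col 0 of R) = (0.0580,-0.8995,0.4330)
R[0][0] = 0.0580

0.058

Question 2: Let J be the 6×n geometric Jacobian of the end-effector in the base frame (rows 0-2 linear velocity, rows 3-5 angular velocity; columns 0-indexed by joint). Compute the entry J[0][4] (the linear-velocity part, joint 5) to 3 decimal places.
axis z_4 = (-0.2500,-0.4330,-0.8660); lever o_n−o_4 = (-0.2099,-5.3636,0.4330)
cross product → J_v[:, 4] = (-4.8325,0.2901,1.2500)
J_ω[:, 4] = z_4
entry J[0][4] = -4.8325

-4.833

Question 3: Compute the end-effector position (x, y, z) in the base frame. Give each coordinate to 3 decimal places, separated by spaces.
after link 1: o_1 = (4.0000, 0.0000, 3.0000)
after link 2: o_2 = (6.0000, 3.4641, 4.0000)
after link 3: o_3 = (7.7321, 0.4641, 5.0000)
after link 4: o_4 = (6.3660, -1.9019, 4.2679)
after link 5: o_5 = (6.1561, -7.2655, 4.7010)

6.156 -7.266 4.701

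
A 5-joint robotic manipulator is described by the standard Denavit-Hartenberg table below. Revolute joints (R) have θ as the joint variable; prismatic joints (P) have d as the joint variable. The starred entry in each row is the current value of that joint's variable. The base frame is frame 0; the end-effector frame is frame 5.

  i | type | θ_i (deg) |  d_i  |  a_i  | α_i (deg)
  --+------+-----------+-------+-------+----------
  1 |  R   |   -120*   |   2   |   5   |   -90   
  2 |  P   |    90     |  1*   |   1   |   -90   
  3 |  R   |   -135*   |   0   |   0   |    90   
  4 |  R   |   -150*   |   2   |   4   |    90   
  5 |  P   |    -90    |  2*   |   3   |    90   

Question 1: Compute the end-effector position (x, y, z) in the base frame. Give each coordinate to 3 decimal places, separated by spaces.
after link 1: o_1 = (-2.5000, -4.3301, 2.0000)
after link 2: o_2 = (-1.6340, -4.8301, 1.0000)
after link 3: o_3 = (-1.6340, -4.8301, 1.0000)
after link 4: o_4 = (-5.9800, -4.6303, -0.0353)
after link 5: o_5 = (-3.8893, -3.8374, -2.8637)

-3.889 -3.837 -2.864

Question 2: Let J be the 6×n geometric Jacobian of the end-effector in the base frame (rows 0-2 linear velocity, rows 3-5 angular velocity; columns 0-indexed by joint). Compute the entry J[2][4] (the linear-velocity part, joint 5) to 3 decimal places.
prismatic axis z_4 = (0.1268,0.9268,-0.3536)
J_v[:, 4] = z_4; J_ω[:, 4] = (0,0,0)
entry J[2][4] = -0.3536

-0.354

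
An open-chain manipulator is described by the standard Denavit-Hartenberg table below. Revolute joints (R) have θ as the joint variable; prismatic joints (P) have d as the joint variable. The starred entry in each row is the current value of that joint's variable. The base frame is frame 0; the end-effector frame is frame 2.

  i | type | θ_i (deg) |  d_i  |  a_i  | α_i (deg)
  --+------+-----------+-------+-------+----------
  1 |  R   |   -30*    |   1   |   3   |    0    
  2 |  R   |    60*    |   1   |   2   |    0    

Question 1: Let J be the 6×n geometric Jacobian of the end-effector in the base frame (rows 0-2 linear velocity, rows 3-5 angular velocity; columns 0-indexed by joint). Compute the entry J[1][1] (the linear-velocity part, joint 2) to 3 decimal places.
1.732

axis z_1 = (0.0000,0.0000,1.0000); lever o_n−o_1 = (1.7321,1.0000,1.0000)
cross product → J_v[:, 1] = (-1.0000,1.7321,0.0000)
J_ω[:, 1] = z_1
entry J[1][1] = 1.7321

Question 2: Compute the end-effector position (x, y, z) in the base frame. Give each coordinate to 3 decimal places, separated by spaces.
4.330 -0.500 2.000

after link 1: o_1 = (2.5981, -1.5000, 1.0000)
after link 2: o_2 = (4.3301, -0.5000, 2.0000)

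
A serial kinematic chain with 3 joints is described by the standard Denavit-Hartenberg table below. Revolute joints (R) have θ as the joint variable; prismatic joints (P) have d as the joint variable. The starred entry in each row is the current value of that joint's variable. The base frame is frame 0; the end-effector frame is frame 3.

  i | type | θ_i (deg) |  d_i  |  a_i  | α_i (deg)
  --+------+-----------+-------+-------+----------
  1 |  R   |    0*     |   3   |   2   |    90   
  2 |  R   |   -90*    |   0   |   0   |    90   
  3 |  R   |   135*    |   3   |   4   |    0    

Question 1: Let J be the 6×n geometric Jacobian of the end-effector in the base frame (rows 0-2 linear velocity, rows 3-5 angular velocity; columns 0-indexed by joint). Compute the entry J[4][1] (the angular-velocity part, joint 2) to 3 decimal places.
-1.000

axis z_1 = (0.0000,-1.0000,0.0000); lever o_n−o_1 = (-3.0000,-2.8284,2.8284)
cross product → J_v[:, 1] = (-2.8284,-0.0000,-3.0000)
J_ω[:, 1] = z_1
entry J[4][1] = -1.0000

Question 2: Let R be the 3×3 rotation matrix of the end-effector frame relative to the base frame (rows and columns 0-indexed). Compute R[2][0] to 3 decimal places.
End-effector x-axis (col 0 of R) = (0.0000,-0.7071,0.7071)
R[2][0] = 0.7071

0.707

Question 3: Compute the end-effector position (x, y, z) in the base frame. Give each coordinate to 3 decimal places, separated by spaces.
-1.000 -2.828 5.828

after link 1: o_1 = (2.0000, 0.0000, 3.0000)
after link 2: o_2 = (2.0000, 0.0000, 3.0000)
after link 3: o_3 = (-1.0000, -2.8284, 5.8284)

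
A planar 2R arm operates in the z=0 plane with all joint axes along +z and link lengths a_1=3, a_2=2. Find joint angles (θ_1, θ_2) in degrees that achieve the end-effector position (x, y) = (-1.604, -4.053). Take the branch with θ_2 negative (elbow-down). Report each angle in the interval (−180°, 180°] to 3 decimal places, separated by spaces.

-88.178 -60.002

cos θ_2 = (18.9996−3²−2²)/(2·3·2) = 0.5000; θ_2 = -60.0021° (elbow-down)
β = atan2(-4.0530,-1.6040) = -111.5915°; ψ = atan2(-1.7321,3.9999) = -23.4140°
θ_1 = β − ψ = -88.1775°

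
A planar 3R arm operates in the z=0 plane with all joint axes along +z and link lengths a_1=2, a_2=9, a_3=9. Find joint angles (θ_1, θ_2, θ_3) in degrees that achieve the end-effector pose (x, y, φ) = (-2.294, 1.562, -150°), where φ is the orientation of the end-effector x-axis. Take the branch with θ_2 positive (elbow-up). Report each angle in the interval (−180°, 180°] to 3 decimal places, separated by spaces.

-60.001 119.999 150.002

wrist centre = target − a_3·(cos φ, sin φ) = (5.5002, 6.0620)
cos θ_2 = (67.0004−2²−9²)/(2·2·9) = -0.5000; θ_2 = 119.9993° (elbow-up)
β = atan2(6.0620,5.5002) = 47.7816°; ψ = atan2(7.7943,-2.4999) = 107.7829°
θ_1 = β − ψ = -60.0013°
θ_3 = φ − θ_1 − θ_2 = 150.0020° (wrapped to (-180°,180°])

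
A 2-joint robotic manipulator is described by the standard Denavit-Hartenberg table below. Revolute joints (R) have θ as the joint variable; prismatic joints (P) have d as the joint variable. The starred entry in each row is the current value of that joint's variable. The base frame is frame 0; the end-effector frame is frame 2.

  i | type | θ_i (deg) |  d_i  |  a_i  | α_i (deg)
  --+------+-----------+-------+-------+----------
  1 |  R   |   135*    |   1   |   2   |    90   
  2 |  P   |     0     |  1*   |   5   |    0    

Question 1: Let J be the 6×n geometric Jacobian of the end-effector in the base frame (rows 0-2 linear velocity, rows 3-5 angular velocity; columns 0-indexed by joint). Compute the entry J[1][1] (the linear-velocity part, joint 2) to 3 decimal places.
prismatic axis z_1 = (0.7071,0.7071,0.0000)
J_v[:, 1] = z_1; J_ω[:, 1] = (0,0,0)
entry J[1][1] = 0.7071

0.707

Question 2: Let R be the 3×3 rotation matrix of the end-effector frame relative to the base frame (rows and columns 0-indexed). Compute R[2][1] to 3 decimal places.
1.000

End-effector y-axis (col 1 of R) = (-0.0000,-0.0000,1.0000)
R[2][1] = 1.0000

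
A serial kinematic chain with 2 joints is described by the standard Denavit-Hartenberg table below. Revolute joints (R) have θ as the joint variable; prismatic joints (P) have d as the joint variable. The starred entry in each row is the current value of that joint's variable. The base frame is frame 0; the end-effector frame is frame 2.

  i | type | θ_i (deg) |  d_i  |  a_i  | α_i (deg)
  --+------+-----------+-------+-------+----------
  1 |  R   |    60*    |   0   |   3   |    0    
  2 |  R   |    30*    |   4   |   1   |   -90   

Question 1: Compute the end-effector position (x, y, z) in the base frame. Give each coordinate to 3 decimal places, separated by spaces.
1.500 3.598 4.000

after link 1: o_1 = (1.5000, 2.5981, 0.0000)
after link 2: o_2 = (1.5000, 3.5981, 4.0000)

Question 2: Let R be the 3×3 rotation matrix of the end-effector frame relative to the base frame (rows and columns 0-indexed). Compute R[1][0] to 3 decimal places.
End-effector x-axis (col 0 of R) = (0.0000,1.0000,0.0000)
R[1][0] = 1.0000

1.000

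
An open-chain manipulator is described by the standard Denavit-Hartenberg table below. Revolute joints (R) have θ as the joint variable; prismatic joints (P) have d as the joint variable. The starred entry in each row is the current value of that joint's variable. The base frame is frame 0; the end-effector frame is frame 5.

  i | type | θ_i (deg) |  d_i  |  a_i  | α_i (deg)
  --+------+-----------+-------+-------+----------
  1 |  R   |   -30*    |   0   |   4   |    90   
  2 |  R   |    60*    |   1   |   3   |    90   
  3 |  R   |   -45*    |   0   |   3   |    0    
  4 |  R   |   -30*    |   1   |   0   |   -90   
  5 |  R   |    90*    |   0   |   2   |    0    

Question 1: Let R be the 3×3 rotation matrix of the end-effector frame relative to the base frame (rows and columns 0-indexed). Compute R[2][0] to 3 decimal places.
0.500

End-effector x-axis (col 0 of R) = (-0.7500,0.4330,0.5000)
R[2][0] = 0.5000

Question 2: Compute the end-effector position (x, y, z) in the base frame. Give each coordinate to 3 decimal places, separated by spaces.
5.492 -1.876 4.935

after link 1: o_1 = (3.4641, -2.0000, 0.0000)
after link 2: o_2 = (4.2631, -3.6160, 2.5981)
after link 3: o_3 = (6.2424, -2.3092, 4.4352)
after link 4: o_4 = (6.9924, -2.7423, 3.9352)
after link 5: o_5 = (5.4924, -1.8762, 4.9352)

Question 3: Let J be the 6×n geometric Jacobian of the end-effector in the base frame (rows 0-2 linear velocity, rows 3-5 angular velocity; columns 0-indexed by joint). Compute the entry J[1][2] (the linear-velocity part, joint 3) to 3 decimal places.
axis z_2 = (0.7500,-0.4330,-0.5000); lever o_n−o_2 = (1.2292,1.7398,2.3371)
cross product → J_v[:, 2] = (-0.1421,-2.3674,1.8371)
J_ω[:, 2] = z_2
entry J[1][2] = -2.3674

-2.367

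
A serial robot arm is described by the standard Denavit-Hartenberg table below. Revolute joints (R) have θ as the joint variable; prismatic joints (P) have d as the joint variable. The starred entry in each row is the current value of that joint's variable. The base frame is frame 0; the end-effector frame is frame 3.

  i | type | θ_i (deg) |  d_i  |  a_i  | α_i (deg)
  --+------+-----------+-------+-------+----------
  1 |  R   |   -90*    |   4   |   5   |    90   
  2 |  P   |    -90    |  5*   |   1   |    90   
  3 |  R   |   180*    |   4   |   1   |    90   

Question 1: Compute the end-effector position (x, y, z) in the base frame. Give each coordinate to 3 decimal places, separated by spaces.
-5.000 -1.000 4.000

after link 1: o_1 = (0.0000, -5.0000, 4.0000)
after link 2: o_2 = (-5.0000, -5.0000, 3.0000)
after link 3: o_3 = (-5.0000, -1.0000, 4.0000)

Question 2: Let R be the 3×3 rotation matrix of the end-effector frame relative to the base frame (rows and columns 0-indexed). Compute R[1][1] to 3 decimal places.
1.000

End-effector y-axis (col 1 of R) = (-0.0000,1.0000,-0.0000)
R[1][1] = 1.0000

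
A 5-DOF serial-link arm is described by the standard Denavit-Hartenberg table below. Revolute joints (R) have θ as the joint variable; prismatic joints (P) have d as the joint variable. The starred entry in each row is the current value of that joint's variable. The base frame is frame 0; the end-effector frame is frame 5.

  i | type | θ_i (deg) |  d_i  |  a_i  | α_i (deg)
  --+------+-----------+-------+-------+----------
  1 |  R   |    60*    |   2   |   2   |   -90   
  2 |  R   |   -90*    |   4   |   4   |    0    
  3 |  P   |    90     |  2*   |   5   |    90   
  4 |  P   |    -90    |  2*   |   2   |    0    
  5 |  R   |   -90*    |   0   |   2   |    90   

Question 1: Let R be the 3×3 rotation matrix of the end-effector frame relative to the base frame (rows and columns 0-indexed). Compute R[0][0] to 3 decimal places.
-0.500

End-effector x-axis (col 0 of R) = (-0.5000,-0.8660,0.0000)
R[0][0] = -0.5000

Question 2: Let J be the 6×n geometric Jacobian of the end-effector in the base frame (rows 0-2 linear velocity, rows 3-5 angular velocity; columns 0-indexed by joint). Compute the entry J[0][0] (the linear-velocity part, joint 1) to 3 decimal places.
axis z_0 = ẑ; lever o_n−o_0 = (-0.9641,6.3301,8.0000)
cross product → J_v[:, 0] = (-6.3301,-0.9641,0.0000)
J_ω[:, 0] = z_0
entry J[0][0] = -6.3301

-6.330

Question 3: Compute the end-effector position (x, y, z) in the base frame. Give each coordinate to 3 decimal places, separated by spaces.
after link 1: o_1 = (1.0000, 1.7321, 2.0000)
after link 2: o_2 = (-2.4641, 3.7321, 6.0000)
after link 3: o_3 = (-1.6962, 9.0622, 6.0000)
after link 4: o_4 = (0.0359, 8.0622, 8.0000)
after link 5: o_5 = (-0.9641, 6.3301, 8.0000)

-0.964 6.330 8.000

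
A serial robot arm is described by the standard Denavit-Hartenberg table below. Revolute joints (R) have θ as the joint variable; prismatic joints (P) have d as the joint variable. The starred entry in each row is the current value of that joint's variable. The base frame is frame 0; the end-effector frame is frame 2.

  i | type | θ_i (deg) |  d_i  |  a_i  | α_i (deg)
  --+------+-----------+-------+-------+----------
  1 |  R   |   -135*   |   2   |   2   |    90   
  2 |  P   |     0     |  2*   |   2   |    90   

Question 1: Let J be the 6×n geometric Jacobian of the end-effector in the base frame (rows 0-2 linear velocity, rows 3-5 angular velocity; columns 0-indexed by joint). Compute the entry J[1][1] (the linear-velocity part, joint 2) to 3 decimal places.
0.707

prismatic axis z_1 = (-0.7071,0.7071,0.0000)
J_v[:, 1] = z_1; J_ω[:, 1] = (0,0,0)
entry J[1][1] = 0.7071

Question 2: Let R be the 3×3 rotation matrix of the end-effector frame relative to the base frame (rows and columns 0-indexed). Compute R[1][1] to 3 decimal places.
End-effector y-axis (col 1 of R) = (-0.7071,0.7071,0.0000)
R[1][1] = 0.7071

0.707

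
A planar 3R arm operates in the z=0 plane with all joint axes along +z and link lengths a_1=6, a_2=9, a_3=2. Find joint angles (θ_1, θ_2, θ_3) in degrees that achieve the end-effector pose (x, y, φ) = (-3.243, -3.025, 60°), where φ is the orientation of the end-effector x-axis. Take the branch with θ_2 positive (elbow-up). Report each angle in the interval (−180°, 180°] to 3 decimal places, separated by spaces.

wrist centre = target − a_3·(cos φ, sin φ) = (-4.2430, -4.7571)
cos θ_2 = (40.6326−6²−9²)/(2·6·9) = -0.7071; θ_2 = 134.9999° (elbow-up)
β = atan2(-4.7571,-4.2430) = -131.7310°; ψ = atan2(6.3640,-0.3640) = 93.2731°
θ_1 = β − ψ = -225.0042°
θ_3 = φ − θ_1 − θ_2 = 150.0043° (wrapped to (-180°,180°])

134.996 135.000 150.004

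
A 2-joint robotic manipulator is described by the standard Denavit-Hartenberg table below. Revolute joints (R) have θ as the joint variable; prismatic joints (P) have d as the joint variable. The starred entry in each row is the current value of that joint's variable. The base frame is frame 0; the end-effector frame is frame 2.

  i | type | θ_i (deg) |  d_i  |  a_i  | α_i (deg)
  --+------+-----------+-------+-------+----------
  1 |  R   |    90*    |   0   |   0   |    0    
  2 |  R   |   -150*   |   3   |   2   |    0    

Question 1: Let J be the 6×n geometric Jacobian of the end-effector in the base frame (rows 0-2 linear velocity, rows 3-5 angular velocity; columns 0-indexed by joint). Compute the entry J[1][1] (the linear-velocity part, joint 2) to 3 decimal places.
axis z_1 = (0.0000,0.0000,1.0000); lever o_n−o_1 = (1.0000,-1.7321,3.0000)
cross product → J_v[:, 1] = (1.7321,1.0000,-0.0000)
J_ω[:, 1] = z_1
entry J[1][1] = 1.0000

1.000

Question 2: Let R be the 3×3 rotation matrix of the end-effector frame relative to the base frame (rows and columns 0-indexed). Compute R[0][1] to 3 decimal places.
0.866

End-effector y-axis (col 1 of R) = (0.8660,0.5000,0.0000)
R[0][1] = 0.8660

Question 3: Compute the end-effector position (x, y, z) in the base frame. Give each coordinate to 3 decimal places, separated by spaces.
1.000 -1.732 3.000

after link 1: o_1 = (0.0000, 0.0000, 0.0000)
after link 2: o_2 = (1.0000, -1.7321, 3.0000)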